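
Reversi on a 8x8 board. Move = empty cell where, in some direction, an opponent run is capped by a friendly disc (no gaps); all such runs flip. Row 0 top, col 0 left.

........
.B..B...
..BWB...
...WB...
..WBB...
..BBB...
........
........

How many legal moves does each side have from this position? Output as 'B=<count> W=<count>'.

Answer: B=6 W=11

Derivation:
-- B to move --
(1,2): flips 1 -> legal
(1,3): flips 2 -> legal
(3,1): flips 1 -> legal
(3,2): flips 3 -> legal
(4,1): flips 1 -> legal
(5,1): flips 2 -> legal
B mobility = 6
-- W to move --
(0,0): flips 2 -> legal
(0,1): no bracket -> illegal
(0,2): no bracket -> illegal
(0,3): no bracket -> illegal
(0,4): no bracket -> illegal
(0,5): flips 1 -> legal
(1,0): no bracket -> illegal
(1,2): no bracket -> illegal
(1,3): no bracket -> illegal
(1,5): flips 1 -> legal
(2,0): no bracket -> illegal
(2,1): flips 1 -> legal
(2,5): flips 1 -> legal
(3,1): no bracket -> illegal
(3,2): no bracket -> illegal
(3,5): flips 1 -> legal
(4,1): no bracket -> illegal
(4,5): flips 3 -> legal
(5,1): no bracket -> illegal
(5,5): flips 1 -> legal
(6,1): no bracket -> illegal
(6,2): flips 1 -> legal
(6,3): flips 2 -> legal
(6,4): flips 1 -> legal
(6,5): no bracket -> illegal
W mobility = 11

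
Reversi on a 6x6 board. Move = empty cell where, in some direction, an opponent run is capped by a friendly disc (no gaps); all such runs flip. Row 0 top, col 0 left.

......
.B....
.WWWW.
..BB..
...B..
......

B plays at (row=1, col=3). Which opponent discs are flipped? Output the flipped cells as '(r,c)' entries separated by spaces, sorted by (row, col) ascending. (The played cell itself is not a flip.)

Answer: (2,3)

Derivation:
Dir NW: first cell '.' (not opp) -> no flip
Dir N: first cell '.' (not opp) -> no flip
Dir NE: first cell '.' (not opp) -> no flip
Dir W: first cell '.' (not opp) -> no flip
Dir E: first cell '.' (not opp) -> no flip
Dir SW: opp run (2,2), next='.' -> no flip
Dir S: opp run (2,3) capped by B -> flip
Dir SE: opp run (2,4), next='.' -> no flip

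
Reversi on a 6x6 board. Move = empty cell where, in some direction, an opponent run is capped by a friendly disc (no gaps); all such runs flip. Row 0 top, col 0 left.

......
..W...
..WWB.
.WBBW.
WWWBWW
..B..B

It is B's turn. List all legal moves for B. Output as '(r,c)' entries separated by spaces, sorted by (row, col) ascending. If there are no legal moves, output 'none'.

(0,1): no bracket -> illegal
(0,2): flips 2 -> legal
(0,3): no bracket -> illegal
(1,1): flips 1 -> legal
(1,3): flips 1 -> legal
(1,4): flips 1 -> legal
(2,0): no bracket -> illegal
(2,1): flips 2 -> legal
(2,5): flips 1 -> legal
(3,0): flips 2 -> legal
(3,5): flips 2 -> legal
(5,0): flips 1 -> legal
(5,1): flips 1 -> legal
(5,3): no bracket -> illegal
(5,4): flips 2 -> legal

Answer: (0,2) (1,1) (1,3) (1,4) (2,1) (2,5) (3,0) (3,5) (5,0) (5,1) (5,4)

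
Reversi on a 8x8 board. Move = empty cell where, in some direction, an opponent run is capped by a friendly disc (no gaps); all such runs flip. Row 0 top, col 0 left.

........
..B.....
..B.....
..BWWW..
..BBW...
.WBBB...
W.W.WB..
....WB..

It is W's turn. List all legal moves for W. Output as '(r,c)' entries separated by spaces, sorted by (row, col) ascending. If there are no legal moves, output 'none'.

(0,1): no bracket -> illegal
(0,2): flips 5 -> legal
(0,3): no bracket -> illegal
(1,1): flips 1 -> legal
(1,3): no bracket -> illegal
(2,1): no bracket -> illegal
(2,3): no bracket -> illegal
(3,1): flips 3 -> legal
(4,1): flips 2 -> legal
(4,5): no bracket -> illegal
(5,5): flips 3 -> legal
(5,6): flips 1 -> legal
(6,1): flips 2 -> legal
(6,3): flips 2 -> legal
(6,6): flips 1 -> legal
(7,6): flips 1 -> legal

Answer: (0,2) (1,1) (3,1) (4,1) (5,5) (5,6) (6,1) (6,3) (6,6) (7,6)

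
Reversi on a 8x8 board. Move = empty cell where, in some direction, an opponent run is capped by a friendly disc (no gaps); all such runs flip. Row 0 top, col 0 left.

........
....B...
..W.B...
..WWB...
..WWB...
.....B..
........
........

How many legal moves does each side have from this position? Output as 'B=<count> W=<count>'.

-- B to move --
(1,1): flips 2 -> legal
(1,2): no bracket -> illegal
(1,3): no bracket -> illegal
(2,1): no bracket -> illegal
(2,3): no bracket -> illegal
(3,1): flips 2 -> legal
(4,1): flips 2 -> legal
(5,1): flips 2 -> legal
(5,2): flips 1 -> legal
(5,3): no bracket -> illegal
(5,4): no bracket -> illegal
B mobility = 5
-- W to move --
(0,3): no bracket -> illegal
(0,4): no bracket -> illegal
(0,5): no bracket -> illegal
(1,3): no bracket -> illegal
(1,5): flips 1 -> legal
(2,3): no bracket -> illegal
(2,5): flips 1 -> legal
(3,5): flips 1 -> legal
(4,5): flips 1 -> legal
(4,6): no bracket -> illegal
(5,3): no bracket -> illegal
(5,4): no bracket -> illegal
(5,6): no bracket -> illegal
(6,4): no bracket -> illegal
(6,5): no bracket -> illegal
(6,6): flips 2 -> legal
W mobility = 5

Answer: B=5 W=5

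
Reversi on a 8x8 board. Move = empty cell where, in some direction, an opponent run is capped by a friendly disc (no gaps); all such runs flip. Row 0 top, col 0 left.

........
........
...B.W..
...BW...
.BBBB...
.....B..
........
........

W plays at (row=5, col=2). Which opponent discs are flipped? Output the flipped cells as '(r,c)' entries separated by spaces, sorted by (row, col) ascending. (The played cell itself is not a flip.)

Dir NW: opp run (4,1), next='.' -> no flip
Dir N: opp run (4,2), next='.' -> no flip
Dir NE: opp run (4,3) capped by W -> flip
Dir W: first cell '.' (not opp) -> no flip
Dir E: first cell '.' (not opp) -> no flip
Dir SW: first cell '.' (not opp) -> no flip
Dir S: first cell '.' (not opp) -> no flip
Dir SE: first cell '.' (not opp) -> no flip

Answer: (4,3)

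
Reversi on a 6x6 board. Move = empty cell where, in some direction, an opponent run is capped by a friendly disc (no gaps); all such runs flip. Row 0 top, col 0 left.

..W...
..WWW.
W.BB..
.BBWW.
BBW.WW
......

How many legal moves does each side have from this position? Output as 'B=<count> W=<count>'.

Answer: B=9 W=3

Derivation:
-- B to move --
(0,1): flips 1 -> legal
(0,3): flips 1 -> legal
(0,4): flips 1 -> legal
(0,5): flips 1 -> legal
(1,0): no bracket -> illegal
(1,1): no bracket -> illegal
(1,5): no bracket -> illegal
(2,1): no bracket -> illegal
(2,4): no bracket -> illegal
(2,5): no bracket -> illegal
(3,0): no bracket -> illegal
(3,5): flips 2 -> legal
(4,3): flips 2 -> legal
(5,1): no bracket -> illegal
(5,2): flips 1 -> legal
(5,3): flips 1 -> legal
(5,4): no bracket -> illegal
(5,5): flips 2 -> legal
B mobility = 9
-- W to move --
(1,1): flips 1 -> legal
(2,1): no bracket -> illegal
(2,4): no bracket -> illegal
(3,0): flips 2 -> legal
(4,3): no bracket -> illegal
(5,0): flips 3 -> legal
(5,1): no bracket -> illegal
(5,2): no bracket -> illegal
W mobility = 3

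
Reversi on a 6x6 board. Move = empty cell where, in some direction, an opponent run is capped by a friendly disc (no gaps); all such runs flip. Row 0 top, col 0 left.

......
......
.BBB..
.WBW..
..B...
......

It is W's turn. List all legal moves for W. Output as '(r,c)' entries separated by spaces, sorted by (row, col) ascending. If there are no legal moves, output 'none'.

Answer: (1,1) (1,3) (5,1) (5,3)

Derivation:
(1,0): no bracket -> illegal
(1,1): flips 2 -> legal
(1,2): no bracket -> illegal
(1,3): flips 2 -> legal
(1,4): no bracket -> illegal
(2,0): no bracket -> illegal
(2,4): no bracket -> illegal
(3,0): no bracket -> illegal
(3,4): no bracket -> illegal
(4,1): no bracket -> illegal
(4,3): no bracket -> illegal
(5,1): flips 1 -> legal
(5,2): no bracket -> illegal
(5,3): flips 1 -> legal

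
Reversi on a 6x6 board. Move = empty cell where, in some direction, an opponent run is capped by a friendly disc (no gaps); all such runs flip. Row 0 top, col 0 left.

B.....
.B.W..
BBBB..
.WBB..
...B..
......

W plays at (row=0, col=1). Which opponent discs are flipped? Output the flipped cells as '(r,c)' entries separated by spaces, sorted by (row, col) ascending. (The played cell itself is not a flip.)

Dir NW: edge -> no flip
Dir N: edge -> no flip
Dir NE: edge -> no flip
Dir W: opp run (0,0), next=edge -> no flip
Dir E: first cell '.' (not opp) -> no flip
Dir SW: first cell '.' (not opp) -> no flip
Dir S: opp run (1,1) (2,1) capped by W -> flip
Dir SE: first cell '.' (not opp) -> no flip

Answer: (1,1) (2,1)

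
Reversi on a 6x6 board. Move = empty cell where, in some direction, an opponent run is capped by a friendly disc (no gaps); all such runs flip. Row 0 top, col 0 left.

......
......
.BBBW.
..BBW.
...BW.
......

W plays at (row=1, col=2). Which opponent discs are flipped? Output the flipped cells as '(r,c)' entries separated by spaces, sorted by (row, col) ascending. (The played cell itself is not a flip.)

Dir NW: first cell '.' (not opp) -> no flip
Dir N: first cell '.' (not opp) -> no flip
Dir NE: first cell '.' (not opp) -> no flip
Dir W: first cell '.' (not opp) -> no flip
Dir E: first cell '.' (not opp) -> no flip
Dir SW: opp run (2,1), next='.' -> no flip
Dir S: opp run (2,2) (3,2), next='.' -> no flip
Dir SE: opp run (2,3) capped by W -> flip

Answer: (2,3)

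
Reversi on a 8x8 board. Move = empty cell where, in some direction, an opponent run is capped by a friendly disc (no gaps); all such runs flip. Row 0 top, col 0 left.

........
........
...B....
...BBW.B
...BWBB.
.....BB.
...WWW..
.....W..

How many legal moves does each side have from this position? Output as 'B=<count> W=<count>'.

-- B to move --
(2,4): flips 1 -> legal
(2,5): flips 1 -> legal
(2,6): no bracket -> illegal
(3,6): flips 1 -> legal
(5,2): no bracket -> illegal
(5,3): no bracket -> illegal
(5,4): flips 1 -> legal
(6,2): no bracket -> illegal
(6,6): no bracket -> illegal
(7,2): no bracket -> illegal
(7,3): flips 1 -> legal
(7,4): flips 1 -> legal
(7,6): no bracket -> illegal
B mobility = 6
-- W to move --
(1,2): no bracket -> illegal
(1,3): no bracket -> illegal
(1,4): no bracket -> illegal
(2,2): flips 1 -> legal
(2,4): flips 1 -> legal
(2,5): no bracket -> illegal
(2,6): no bracket -> illegal
(2,7): no bracket -> illegal
(3,2): flips 2 -> legal
(3,6): no bracket -> illegal
(4,2): flips 1 -> legal
(4,7): flips 3 -> legal
(5,2): no bracket -> illegal
(5,3): no bracket -> illegal
(5,4): no bracket -> illegal
(5,7): flips 1 -> legal
(6,6): flips 1 -> legal
(6,7): no bracket -> illegal
W mobility = 7

Answer: B=6 W=7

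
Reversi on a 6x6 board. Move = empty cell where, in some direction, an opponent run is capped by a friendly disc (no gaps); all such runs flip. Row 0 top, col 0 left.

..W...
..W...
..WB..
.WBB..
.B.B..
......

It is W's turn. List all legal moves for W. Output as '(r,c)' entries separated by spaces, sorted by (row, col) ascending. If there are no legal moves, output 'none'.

Answer: (2,4) (3,4) (4,2) (4,4) (5,1)

Derivation:
(1,3): no bracket -> illegal
(1,4): no bracket -> illegal
(2,1): no bracket -> illegal
(2,4): flips 1 -> legal
(3,0): no bracket -> illegal
(3,4): flips 3 -> legal
(4,0): no bracket -> illegal
(4,2): flips 1 -> legal
(4,4): flips 1 -> legal
(5,0): no bracket -> illegal
(5,1): flips 1 -> legal
(5,2): no bracket -> illegal
(5,3): no bracket -> illegal
(5,4): no bracket -> illegal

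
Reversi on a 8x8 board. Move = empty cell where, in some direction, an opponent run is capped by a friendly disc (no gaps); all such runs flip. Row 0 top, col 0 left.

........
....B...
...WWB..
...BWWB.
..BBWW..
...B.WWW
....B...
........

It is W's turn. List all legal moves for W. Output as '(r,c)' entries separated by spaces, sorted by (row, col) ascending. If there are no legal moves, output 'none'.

(0,3): no bracket -> illegal
(0,4): flips 1 -> legal
(0,5): flips 1 -> legal
(1,3): no bracket -> illegal
(1,5): flips 1 -> legal
(1,6): flips 1 -> legal
(2,2): flips 1 -> legal
(2,6): flips 1 -> legal
(2,7): flips 1 -> legal
(3,1): no bracket -> illegal
(3,2): flips 1 -> legal
(3,7): flips 1 -> legal
(4,1): flips 2 -> legal
(4,6): no bracket -> illegal
(4,7): no bracket -> illegal
(5,1): flips 2 -> legal
(5,2): flips 1 -> legal
(5,4): no bracket -> illegal
(6,2): flips 1 -> legal
(6,3): flips 3 -> legal
(6,5): no bracket -> illegal
(7,3): flips 1 -> legal
(7,4): no bracket -> illegal
(7,5): no bracket -> illegal

Answer: (0,4) (0,5) (1,5) (1,6) (2,2) (2,6) (2,7) (3,2) (3,7) (4,1) (5,1) (5,2) (6,2) (6,3) (7,3)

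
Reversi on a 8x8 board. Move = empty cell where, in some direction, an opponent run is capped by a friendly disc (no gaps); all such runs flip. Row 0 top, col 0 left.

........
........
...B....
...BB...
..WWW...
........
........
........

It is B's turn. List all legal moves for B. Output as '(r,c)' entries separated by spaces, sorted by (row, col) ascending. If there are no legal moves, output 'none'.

Answer: (5,1) (5,2) (5,3) (5,4) (5,5)

Derivation:
(3,1): no bracket -> illegal
(3,2): no bracket -> illegal
(3,5): no bracket -> illegal
(4,1): no bracket -> illegal
(4,5): no bracket -> illegal
(5,1): flips 1 -> legal
(5,2): flips 1 -> legal
(5,3): flips 1 -> legal
(5,4): flips 1 -> legal
(5,5): flips 1 -> legal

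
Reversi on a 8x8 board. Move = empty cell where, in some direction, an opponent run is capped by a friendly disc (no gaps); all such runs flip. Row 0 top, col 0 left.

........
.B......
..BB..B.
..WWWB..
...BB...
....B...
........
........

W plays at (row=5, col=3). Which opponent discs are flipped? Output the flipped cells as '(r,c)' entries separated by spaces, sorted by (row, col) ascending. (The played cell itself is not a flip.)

Dir NW: first cell '.' (not opp) -> no flip
Dir N: opp run (4,3) capped by W -> flip
Dir NE: opp run (4,4) (3,5) (2,6), next='.' -> no flip
Dir W: first cell '.' (not opp) -> no flip
Dir E: opp run (5,4), next='.' -> no flip
Dir SW: first cell '.' (not opp) -> no flip
Dir S: first cell '.' (not opp) -> no flip
Dir SE: first cell '.' (not opp) -> no flip

Answer: (4,3)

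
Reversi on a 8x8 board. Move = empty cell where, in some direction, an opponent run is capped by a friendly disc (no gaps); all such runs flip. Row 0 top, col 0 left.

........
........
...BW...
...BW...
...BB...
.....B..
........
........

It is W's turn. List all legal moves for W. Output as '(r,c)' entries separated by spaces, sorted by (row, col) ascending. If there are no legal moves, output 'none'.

(1,2): flips 1 -> legal
(1,3): no bracket -> illegal
(1,4): no bracket -> illegal
(2,2): flips 1 -> legal
(3,2): flips 1 -> legal
(3,5): no bracket -> illegal
(4,2): flips 1 -> legal
(4,5): no bracket -> illegal
(4,6): no bracket -> illegal
(5,2): flips 1 -> legal
(5,3): no bracket -> illegal
(5,4): flips 1 -> legal
(5,6): no bracket -> illegal
(6,4): no bracket -> illegal
(6,5): no bracket -> illegal
(6,6): no bracket -> illegal

Answer: (1,2) (2,2) (3,2) (4,2) (5,2) (5,4)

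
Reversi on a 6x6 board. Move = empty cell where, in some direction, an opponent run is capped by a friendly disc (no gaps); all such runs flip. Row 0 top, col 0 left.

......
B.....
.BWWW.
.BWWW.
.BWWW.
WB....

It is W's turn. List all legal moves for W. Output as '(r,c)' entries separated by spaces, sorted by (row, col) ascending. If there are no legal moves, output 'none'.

Answer: (2,0) (3,0) (4,0) (5,2)

Derivation:
(0,0): no bracket -> illegal
(0,1): no bracket -> illegal
(1,1): no bracket -> illegal
(1,2): no bracket -> illegal
(2,0): flips 2 -> legal
(3,0): flips 1 -> legal
(4,0): flips 2 -> legal
(5,2): flips 1 -> legal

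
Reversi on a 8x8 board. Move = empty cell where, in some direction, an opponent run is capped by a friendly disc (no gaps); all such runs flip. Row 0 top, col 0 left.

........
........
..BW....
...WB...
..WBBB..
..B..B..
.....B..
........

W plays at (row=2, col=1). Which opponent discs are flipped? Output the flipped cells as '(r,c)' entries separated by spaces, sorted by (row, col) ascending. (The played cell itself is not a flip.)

Dir NW: first cell '.' (not opp) -> no flip
Dir N: first cell '.' (not opp) -> no flip
Dir NE: first cell '.' (not opp) -> no flip
Dir W: first cell '.' (not opp) -> no flip
Dir E: opp run (2,2) capped by W -> flip
Dir SW: first cell '.' (not opp) -> no flip
Dir S: first cell '.' (not opp) -> no flip
Dir SE: first cell '.' (not opp) -> no flip

Answer: (2,2)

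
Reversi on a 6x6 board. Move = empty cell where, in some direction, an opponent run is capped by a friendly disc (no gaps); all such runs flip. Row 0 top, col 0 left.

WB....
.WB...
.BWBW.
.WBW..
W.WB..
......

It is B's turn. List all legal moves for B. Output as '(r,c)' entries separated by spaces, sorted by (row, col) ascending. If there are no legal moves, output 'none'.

(0,2): no bracket -> illegal
(1,0): flips 1 -> legal
(1,3): no bracket -> illegal
(1,4): no bracket -> illegal
(1,5): no bracket -> illegal
(2,0): no bracket -> illegal
(2,5): flips 1 -> legal
(3,0): flips 1 -> legal
(3,4): flips 1 -> legal
(3,5): no bracket -> illegal
(4,1): flips 2 -> legal
(4,4): no bracket -> illegal
(5,0): no bracket -> illegal
(5,1): no bracket -> illegal
(5,2): flips 1 -> legal
(5,3): no bracket -> illegal

Answer: (1,0) (2,5) (3,0) (3,4) (4,1) (5,2)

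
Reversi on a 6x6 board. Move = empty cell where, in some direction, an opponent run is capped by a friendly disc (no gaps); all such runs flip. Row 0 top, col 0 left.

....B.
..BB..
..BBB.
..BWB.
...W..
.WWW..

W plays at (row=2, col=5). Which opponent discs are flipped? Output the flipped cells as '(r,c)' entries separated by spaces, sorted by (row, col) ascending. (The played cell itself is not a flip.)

Dir NW: first cell '.' (not opp) -> no flip
Dir N: first cell '.' (not opp) -> no flip
Dir NE: edge -> no flip
Dir W: opp run (2,4) (2,3) (2,2), next='.' -> no flip
Dir E: edge -> no flip
Dir SW: opp run (3,4) capped by W -> flip
Dir S: first cell '.' (not opp) -> no flip
Dir SE: edge -> no flip

Answer: (3,4)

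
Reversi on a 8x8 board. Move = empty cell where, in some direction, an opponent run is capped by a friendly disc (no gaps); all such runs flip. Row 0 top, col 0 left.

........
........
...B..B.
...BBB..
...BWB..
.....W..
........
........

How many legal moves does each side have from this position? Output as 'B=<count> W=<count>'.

-- B to move --
(4,6): no bracket -> illegal
(5,3): flips 1 -> legal
(5,4): flips 1 -> legal
(5,6): no bracket -> illegal
(6,4): no bracket -> illegal
(6,5): flips 1 -> legal
(6,6): flips 2 -> legal
B mobility = 4
-- W to move --
(1,2): no bracket -> illegal
(1,3): no bracket -> illegal
(1,4): no bracket -> illegal
(1,5): no bracket -> illegal
(1,6): no bracket -> illegal
(1,7): flips 2 -> legal
(2,2): flips 1 -> legal
(2,4): flips 1 -> legal
(2,5): flips 2 -> legal
(2,7): no bracket -> illegal
(3,2): no bracket -> illegal
(3,6): no bracket -> illegal
(3,7): no bracket -> illegal
(4,2): flips 1 -> legal
(4,6): flips 1 -> legal
(5,2): no bracket -> illegal
(5,3): no bracket -> illegal
(5,4): no bracket -> illegal
(5,6): no bracket -> illegal
W mobility = 6

Answer: B=4 W=6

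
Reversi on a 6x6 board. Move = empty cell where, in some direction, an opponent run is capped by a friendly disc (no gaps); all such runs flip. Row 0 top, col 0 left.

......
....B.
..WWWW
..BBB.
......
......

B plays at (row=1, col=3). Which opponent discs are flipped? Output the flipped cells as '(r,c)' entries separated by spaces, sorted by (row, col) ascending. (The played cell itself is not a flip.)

Answer: (2,3)

Derivation:
Dir NW: first cell '.' (not opp) -> no flip
Dir N: first cell '.' (not opp) -> no flip
Dir NE: first cell '.' (not opp) -> no flip
Dir W: first cell '.' (not opp) -> no flip
Dir E: first cell 'B' (not opp) -> no flip
Dir SW: opp run (2,2), next='.' -> no flip
Dir S: opp run (2,3) capped by B -> flip
Dir SE: opp run (2,4), next='.' -> no flip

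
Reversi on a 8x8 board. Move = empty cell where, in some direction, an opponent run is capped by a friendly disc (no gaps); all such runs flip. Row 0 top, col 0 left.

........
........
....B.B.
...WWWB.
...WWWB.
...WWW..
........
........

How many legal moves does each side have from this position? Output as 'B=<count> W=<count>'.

Answer: B=5 W=8

Derivation:
-- B to move --
(2,2): no bracket -> illegal
(2,3): no bracket -> illegal
(2,5): no bracket -> illegal
(3,2): flips 3 -> legal
(4,2): flips 4 -> legal
(5,2): no bracket -> illegal
(5,6): no bracket -> illegal
(6,2): flips 3 -> legal
(6,3): flips 2 -> legal
(6,4): flips 4 -> legal
(6,5): no bracket -> illegal
(6,6): no bracket -> illegal
B mobility = 5
-- W to move --
(1,3): flips 1 -> legal
(1,4): flips 1 -> legal
(1,5): flips 1 -> legal
(1,6): no bracket -> illegal
(1,7): flips 1 -> legal
(2,3): no bracket -> illegal
(2,5): no bracket -> illegal
(2,7): flips 1 -> legal
(3,7): flips 2 -> legal
(4,7): flips 1 -> legal
(5,6): no bracket -> illegal
(5,7): flips 1 -> legal
W mobility = 8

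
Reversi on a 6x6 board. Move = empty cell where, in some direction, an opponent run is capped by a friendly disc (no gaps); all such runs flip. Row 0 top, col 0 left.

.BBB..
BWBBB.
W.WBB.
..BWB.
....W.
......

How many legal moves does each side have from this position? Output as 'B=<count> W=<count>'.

Answer: B=6 W=7

Derivation:
-- B to move --
(0,0): no bracket -> illegal
(2,1): flips 2 -> legal
(3,0): flips 1 -> legal
(3,1): flips 1 -> legal
(3,5): no bracket -> illegal
(4,2): flips 1 -> legal
(4,3): flips 1 -> legal
(4,5): no bracket -> illegal
(5,3): no bracket -> illegal
(5,4): flips 1 -> legal
(5,5): no bracket -> illegal
B mobility = 6
-- W to move --
(0,0): flips 1 -> legal
(0,4): flips 4 -> legal
(0,5): no bracket -> illegal
(1,5): flips 4 -> legal
(2,1): no bracket -> illegal
(2,5): flips 2 -> legal
(3,1): flips 1 -> legal
(3,5): flips 1 -> legal
(4,1): no bracket -> illegal
(4,2): flips 1 -> legal
(4,3): no bracket -> illegal
(4,5): no bracket -> illegal
W mobility = 7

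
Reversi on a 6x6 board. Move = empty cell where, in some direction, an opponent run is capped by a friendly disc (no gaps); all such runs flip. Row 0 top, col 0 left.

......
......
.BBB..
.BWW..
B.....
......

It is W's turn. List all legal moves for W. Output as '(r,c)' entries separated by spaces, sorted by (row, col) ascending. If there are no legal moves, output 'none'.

(1,0): flips 1 -> legal
(1,1): flips 1 -> legal
(1,2): flips 1 -> legal
(1,3): flips 1 -> legal
(1,4): flips 1 -> legal
(2,0): no bracket -> illegal
(2,4): no bracket -> illegal
(3,0): flips 1 -> legal
(3,4): no bracket -> illegal
(4,1): no bracket -> illegal
(4,2): no bracket -> illegal
(5,0): no bracket -> illegal
(5,1): no bracket -> illegal

Answer: (1,0) (1,1) (1,2) (1,3) (1,4) (3,0)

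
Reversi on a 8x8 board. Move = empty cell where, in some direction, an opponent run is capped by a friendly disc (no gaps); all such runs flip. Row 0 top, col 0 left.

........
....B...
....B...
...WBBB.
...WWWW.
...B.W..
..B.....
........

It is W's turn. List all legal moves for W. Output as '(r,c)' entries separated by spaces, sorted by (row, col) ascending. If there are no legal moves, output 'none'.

(0,3): no bracket -> illegal
(0,4): flips 3 -> legal
(0,5): no bracket -> illegal
(1,3): flips 2 -> legal
(1,5): flips 1 -> legal
(2,3): flips 1 -> legal
(2,5): flips 2 -> legal
(2,6): flips 2 -> legal
(2,7): flips 1 -> legal
(3,7): flips 3 -> legal
(4,2): no bracket -> illegal
(4,7): no bracket -> illegal
(5,1): no bracket -> illegal
(5,2): no bracket -> illegal
(5,4): no bracket -> illegal
(6,1): no bracket -> illegal
(6,3): flips 1 -> legal
(6,4): no bracket -> illegal
(7,1): flips 2 -> legal
(7,2): no bracket -> illegal
(7,3): no bracket -> illegal

Answer: (0,4) (1,3) (1,5) (2,3) (2,5) (2,6) (2,7) (3,7) (6,3) (7,1)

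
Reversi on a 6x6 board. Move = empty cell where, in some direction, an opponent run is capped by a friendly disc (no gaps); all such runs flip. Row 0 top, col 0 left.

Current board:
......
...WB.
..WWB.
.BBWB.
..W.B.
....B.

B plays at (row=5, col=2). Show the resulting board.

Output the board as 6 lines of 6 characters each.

Place B at (5,2); scan 8 dirs for brackets.
Dir NW: first cell '.' (not opp) -> no flip
Dir N: opp run (4,2) capped by B -> flip
Dir NE: first cell '.' (not opp) -> no flip
Dir W: first cell '.' (not opp) -> no flip
Dir E: first cell '.' (not opp) -> no flip
Dir SW: edge -> no flip
Dir S: edge -> no flip
Dir SE: edge -> no flip
All flips: (4,2)

Answer: ......
...WB.
..WWB.
.BBWB.
..B.B.
..B.B.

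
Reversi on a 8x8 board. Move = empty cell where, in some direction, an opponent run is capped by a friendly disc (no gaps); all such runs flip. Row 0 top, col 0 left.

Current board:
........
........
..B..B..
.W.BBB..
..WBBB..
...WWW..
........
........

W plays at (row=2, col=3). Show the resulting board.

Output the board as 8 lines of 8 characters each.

Answer: ........
........
..BW.B..
.W.WBB..
..WWBB..
...WWW..
........
........

Derivation:
Place W at (2,3); scan 8 dirs for brackets.
Dir NW: first cell '.' (not opp) -> no flip
Dir N: first cell '.' (not opp) -> no flip
Dir NE: first cell '.' (not opp) -> no flip
Dir W: opp run (2,2), next='.' -> no flip
Dir E: first cell '.' (not opp) -> no flip
Dir SW: first cell '.' (not opp) -> no flip
Dir S: opp run (3,3) (4,3) capped by W -> flip
Dir SE: opp run (3,4) (4,5), next='.' -> no flip
All flips: (3,3) (4,3)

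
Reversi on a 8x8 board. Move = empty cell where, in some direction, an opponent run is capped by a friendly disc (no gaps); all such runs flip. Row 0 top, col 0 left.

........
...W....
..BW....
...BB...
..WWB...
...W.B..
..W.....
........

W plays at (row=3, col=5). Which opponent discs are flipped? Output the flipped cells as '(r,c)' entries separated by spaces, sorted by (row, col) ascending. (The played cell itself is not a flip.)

Answer: (4,4)

Derivation:
Dir NW: first cell '.' (not opp) -> no flip
Dir N: first cell '.' (not opp) -> no flip
Dir NE: first cell '.' (not opp) -> no flip
Dir W: opp run (3,4) (3,3), next='.' -> no flip
Dir E: first cell '.' (not opp) -> no flip
Dir SW: opp run (4,4) capped by W -> flip
Dir S: first cell '.' (not opp) -> no flip
Dir SE: first cell '.' (not opp) -> no flip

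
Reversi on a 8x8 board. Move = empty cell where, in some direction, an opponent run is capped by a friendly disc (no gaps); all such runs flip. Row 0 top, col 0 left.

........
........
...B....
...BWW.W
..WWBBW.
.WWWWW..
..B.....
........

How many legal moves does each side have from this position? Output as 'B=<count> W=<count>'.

-- B to move --
(2,4): flips 1 -> legal
(2,5): flips 1 -> legal
(2,6): flips 1 -> legal
(2,7): no bracket -> illegal
(3,1): no bracket -> illegal
(3,2): flips 2 -> legal
(3,6): flips 2 -> legal
(4,0): flips 1 -> legal
(4,1): flips 2 -> legal
(4,7): flips 1 -> legal
(5,0): no bracket -> illegal
(5,6): no bracket -> illegal
(5,7): no bracket -> illegal
(6,0): flips 2 -> legal
(6,1): no bracket -> illegal
(6,3): flips 3 -> legal
(6,4): flips 1 -> legal
(6,5): flips 1 -> legal
(6,6): flips 1 -> legal
B mobility = 13
-- W to move --
(1,2): flips 1 -> legal
(1,3): flips 2 -> legal
(1,4): no bracket -> illegal
(2,2): flips 2 -> legal
(2,4): flips 1 -> legal
(3,2): flips 1 -> legal
(3,6): flips 1 -> legal
(5,6): flips 1 -> legal
(6,1): no bracket -> illegal
(6,3): no bracket -> illegal
(7,1): flips 1 -> legal
(7,2): flips 1 -> legal
(7,3): flips 1 -> legal
W mobility = 10

Answer: B=13 W=10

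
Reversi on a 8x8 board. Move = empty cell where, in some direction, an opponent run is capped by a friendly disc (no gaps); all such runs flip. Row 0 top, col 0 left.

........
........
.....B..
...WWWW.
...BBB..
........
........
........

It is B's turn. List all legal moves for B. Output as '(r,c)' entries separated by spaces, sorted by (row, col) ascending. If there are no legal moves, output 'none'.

(2,2): flips 1 -> legal
(2,3): flips 2 -> legal
(2,4): flips 1 -> legal
(2,6): flips 1 -> legal
(2,7): flips 1 -> legal
(3,2): no bracket -> illegal
(3,7): no bracket -> illegal
(4,2): no bracket -> illegal
(4,6): no bracket -> illegal
(4,7): flips 1 -> legal

Answer: (2,2) (2,3) (2,4) (2,6) (2,7) (4,7)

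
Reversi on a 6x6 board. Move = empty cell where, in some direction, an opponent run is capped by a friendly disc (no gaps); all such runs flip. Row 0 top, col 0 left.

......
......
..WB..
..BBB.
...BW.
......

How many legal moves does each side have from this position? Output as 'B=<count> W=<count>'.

Answer: B=6 W=2

Derivation:
-- B to move --
(1,1): flips 1 -> legal
(1,2): flips 1 -> legal
(1,3): no bracket -> illegal
(2,1): flips 1 -> legal
(3,1): no bracket -> illegal
(3,5): no bracket -> illegal
(4,5): flips 1 -> legal
(5,3): no bracket -> illegal
(5,4): flips 1 -> legal
(5,5): flips 1 -> legal
B mobility = 6
-- W to move --
(1,2): no bracket -> illegal
(1,3): no bracket -> illegal
(1,4): no bracket -> illegal
(2,1): no bracket -> illegal
(2,4): flips 2 -> legal
(2,5): no bracket -> illegal
(3,1): no bracket -> illegal
(3,5): no bracket -> illegal
(4,1): no bracket -> illegal
(4,2): flips 2 -> legal
(4,5): no bracket -> illegal
(5,2): no bracket -> illegal
(5,3): no bracket -> illegal
(5,4): no bracket -> illegal
W mobility = 2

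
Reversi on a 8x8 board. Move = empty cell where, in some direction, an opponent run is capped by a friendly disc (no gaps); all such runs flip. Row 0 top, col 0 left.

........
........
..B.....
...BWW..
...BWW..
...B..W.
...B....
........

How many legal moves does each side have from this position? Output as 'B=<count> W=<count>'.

-- B to move --
(2,3): no bracket -> illegal
(2,4): no bracket -> illegal
(2,5): flips 1 -> legal
(2,6): flips 2 -> legal
(3,6): flips 2 -> legal
(4,6): flips 2 -> legal
(4,7): no bracket -> illegal
(5,4): no bracket -> illegal
(5,5): flips 1 -> legal
(5,7): no bracket -> illegal
(6,5): no bracket -> illegal
(6,6): no bracket -> illegal
(6,7): no bracket -> illegal
B mobility = 5
-- W to move --
(1,1): flips 2 -> legal
(1,2): no bracket -> illegal
(1,3): no bracket -> illegal
(2,1): no bracket -> illegal
(2,3): no bracket -> illegal
(2,4): no bracket -> illegal
(3,1): no bracket -> illegal
(3,2): flips 1 -> legal
(4,2): flips 1 -> legal
(5,2): flips 1 -> legal
(5,4): no bracket -> illegal
(6,2): flips 1 -> legal
(6,4): no bracket -> illegal
(7,2): no bracket -> illegal
(7,3): no bracket -> illegal
(7,4): no bracket -> illegal
W mobility = 5

Answer: B=5 W=5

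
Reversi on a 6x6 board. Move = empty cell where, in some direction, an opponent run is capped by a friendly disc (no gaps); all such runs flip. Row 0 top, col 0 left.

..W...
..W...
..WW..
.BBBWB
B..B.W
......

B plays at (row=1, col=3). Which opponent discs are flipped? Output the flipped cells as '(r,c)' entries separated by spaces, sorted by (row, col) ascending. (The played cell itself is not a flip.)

Dir NW: opp run (0,2), next=edge -> no flip
Dir N: first cell '.' (not opp) -> no flip
Dir NE: first cell '.' (not opp) -> no flip
Dir W: opp run (1,2), next='.' -> no flip
Dir E: first cell '.' (not opp) -> no flip
Dir SW: opp run (2,2) capped by B -> flip
Dir S: opp run (2,3) capped by B -> flip
Dir SE: first cell '.' (not opp) -> no flip

Answer: (2,2) (2,3)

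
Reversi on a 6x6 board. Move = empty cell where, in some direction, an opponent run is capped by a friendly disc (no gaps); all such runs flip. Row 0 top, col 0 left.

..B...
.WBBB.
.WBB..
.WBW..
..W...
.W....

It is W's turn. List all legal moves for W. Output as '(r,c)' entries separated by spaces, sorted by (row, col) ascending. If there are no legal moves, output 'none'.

(0,1): no bracket -> illegal
(0,3): flips 3 -> legal
(0,4): flips 2 -> legal
(0,5): no bracket -> illegal
(1,5): flips 3 -> legal
(2,4): flips 2 -> legal
(2,5): no bracket -> illegal
(3,4): no bracket -> illegal
(4,1): no bracket -> illegal
(4,3): flips 1 -> legal

Answer: (0,3) (0,4) (1,5) (2,4) (4,3)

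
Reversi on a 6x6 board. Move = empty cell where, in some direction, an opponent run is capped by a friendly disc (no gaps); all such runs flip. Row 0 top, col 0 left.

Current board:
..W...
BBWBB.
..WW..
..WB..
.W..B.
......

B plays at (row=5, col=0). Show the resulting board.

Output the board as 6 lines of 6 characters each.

Answer: ..W...
BBWBB.
..WB..
..BB..
.B..B.
B.....

Derivation:
Place B at (5,0); scan 8 dirs for brackets.
Dir NW: edge -> no flip
Dir N: first cell '.' (not opp) -> no flip
Dir NE: opp run (4,1) (3,2) (2,3) capped by B -> flip
Dir W: edge -> no flip
Dir E: first cell '.' (not opp) -> no flip
Dir SW: edge -> no flip
Dir S: edge -> no flip
Dir SE: edge -> no flip
All flips: (2,3) (3,2) (4,1)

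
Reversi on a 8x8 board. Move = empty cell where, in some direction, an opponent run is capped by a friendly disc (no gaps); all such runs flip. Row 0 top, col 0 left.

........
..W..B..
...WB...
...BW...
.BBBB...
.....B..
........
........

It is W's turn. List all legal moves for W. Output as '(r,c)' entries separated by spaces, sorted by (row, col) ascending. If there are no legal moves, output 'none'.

Answer: (1,4) (2,5) (3,2) (5,2) (5,3) (5,4)

Derivation:
(0,4): no bracket -> illegal
(0,5): no bracket -> illegal
(0,6): no bracket -> illegal
(1,3): no bracket -> illegal
(1,4): flips 1 -> legal
(1,6): no bracket -> illegal
(2,2): no bracket -> illegal
(2,5): flips 1 -> legal
(2,6): no bracket -> illegal
(3,0): no bracket -> illegal
(3,1): no bracket -> illegal
(3,2): flips 1 -> legal
(3,5): no bracket -> illegal
(4,0): no bracket -> illegal
(4,5): no bracket -> illegal
(4,6): no bracket -> illegal
(5,0): no bracket -> illegal
(5,1): no bracket -> illegal
(5,2): flips 1 -> legal
(5,3): flips 2 -> legal
(5,4): flips 1 -> legal
(5,6): no bracket -> illegal
(6,4): no bracket -> illegal
(6,5): no bracket -> illegal
(6,6): no bracket -> illegal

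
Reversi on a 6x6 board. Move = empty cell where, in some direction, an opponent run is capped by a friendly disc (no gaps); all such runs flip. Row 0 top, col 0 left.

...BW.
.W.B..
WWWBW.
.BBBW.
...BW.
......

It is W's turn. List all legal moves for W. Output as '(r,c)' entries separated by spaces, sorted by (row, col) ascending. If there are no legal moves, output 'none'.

Answer: (0,2) (1,2) (3,0) (4,0) (4,1) (4,2) (5,2) (5,4)

Derivation:
(0,2): flips 2 -> legal
(1,2): flips 1 -> legal
(1,4): no bracket -> illegal
(3,0): flips 3 -> legal
(4,0): flips 1 -> legal
(4,1): flips 1 -> legal
(4,2): flips 4 -> legal
(5,2): flips 1 -> legal
(5,3): no bracket -> illegal
(5,4): flips 2 -> legal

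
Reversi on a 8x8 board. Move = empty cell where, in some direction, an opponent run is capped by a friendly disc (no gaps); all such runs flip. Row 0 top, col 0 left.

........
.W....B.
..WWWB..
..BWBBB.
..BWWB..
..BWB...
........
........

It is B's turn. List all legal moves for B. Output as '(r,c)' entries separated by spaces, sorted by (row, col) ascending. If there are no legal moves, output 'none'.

Answer: (1,2) (1,3) (1,4) (1,5) (2,1) (6,2) (6,4)

Derivation:
(0,0): no bracket -> illegal
(0,1): no bracket -> illegal
(0,2): no bracket -> illegal
(1,0): no bracket -> illegal
(1,2): flips 2 -> legal
(1,3): flips 1 -> legal
(1,4): flips 2 -> legal
(1,5): flips 2 -> legal
(2,0): no bracket -> illegal
(2,1): flips 3 -> legal
(3,1): no bracket -> illegal
(5,5): no bracket -> illegal
(6,2): flips 2 -> legal
(6,3): no bracket -> illegal
(6,4): flips 1 -> legal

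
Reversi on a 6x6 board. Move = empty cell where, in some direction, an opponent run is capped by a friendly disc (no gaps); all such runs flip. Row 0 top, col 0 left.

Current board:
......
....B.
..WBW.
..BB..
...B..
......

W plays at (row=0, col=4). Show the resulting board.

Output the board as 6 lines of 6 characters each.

Answer: ....W.
....W.
..WBW.
..BB..
...B..
......

Derivation:
Place W at (0,4); scan 8 dirs for brackets.
Dir NW: edge -> no flip
Dir N: edge -> no flip
Dir NE: edge -> no flip
Dir W: first cell '.' (not opp) -> no flip
Dir E: first cell '.' (not opp) -> no flip
Dir SW: first cell '.' (not opp) -> no flip
Dir S: opp run (1,4) capped by W -> flip
Dir SE: first cell '.' (not opp) -> no flip
All flips: (1,4)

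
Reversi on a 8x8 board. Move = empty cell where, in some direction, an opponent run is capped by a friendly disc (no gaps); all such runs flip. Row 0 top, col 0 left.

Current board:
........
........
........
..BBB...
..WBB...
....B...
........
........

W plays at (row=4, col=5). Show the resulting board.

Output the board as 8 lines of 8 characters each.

Place W at (4,5); scan 8 dirs for brackets.
Dir NW: opp run (3,4), next='.' -> no flip
Dir N: first cell '.' (not opp) -> no flip
Dir NE: first cell '.' (not opp) -> no flip
Dir W: opp run (4,4) (4,3) capped by W -> flip
Dir E: first cell '.' (not opp) -> no flip
Dir SW: opp run (5,4), next='.' -> no flip
Dir S: first cell '.' (not opp) -> no flip
Dir SE: first cell '.' (not opp) -> no flip
All flips: (4,3) (4,4)

Answer: ........
........
........
..BBB...
..WWWW..
....B...
........
........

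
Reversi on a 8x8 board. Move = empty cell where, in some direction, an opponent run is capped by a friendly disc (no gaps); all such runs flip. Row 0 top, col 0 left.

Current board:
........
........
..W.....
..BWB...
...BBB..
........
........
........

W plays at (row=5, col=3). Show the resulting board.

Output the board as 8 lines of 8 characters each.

Place W at (5,3); scan 8 dirs for brackets.
Dir NW: first cell '.' (not opp) -> no flip
Dir N: opp run (4,3) capped by W -> flip
Dir NE: opp run (4,4), next='.' -> no flip
Dir W: first cell '.' (not opp) -> no flip
Dir E: first cell '.' (not opp) -> no flip
Dir SW: first cell '.' (not opp) -> no flip
Dir S: first cell '.' (not opp) -> no flip
Dir SE: first cell '.' (not opp) -> no flip
All flips: (4,3)

Answer: ........
........
..W.....
..BWB...
...WBB..
...W....
........
........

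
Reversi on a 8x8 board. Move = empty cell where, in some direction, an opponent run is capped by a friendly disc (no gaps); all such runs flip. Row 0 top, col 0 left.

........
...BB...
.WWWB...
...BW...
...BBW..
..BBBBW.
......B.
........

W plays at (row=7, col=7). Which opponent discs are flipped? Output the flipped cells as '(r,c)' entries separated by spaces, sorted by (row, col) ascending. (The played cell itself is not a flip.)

Dir NW: opp run (6,6) (5,5) (4,4) (3,3) capped by W -> flip
Dir N: first cell '.' (not opp) -> no flip
Dir NE: edge -> no flip
Dir W: first cell '.' (not opp) -> no flip
Dir E: edge -> no flip
Dir SW: edge -> no flip
Dir S: edge -> no flip
Dir SE: edge -> no flip

Answer: (3,3) (4,4) (5,5) (6,6)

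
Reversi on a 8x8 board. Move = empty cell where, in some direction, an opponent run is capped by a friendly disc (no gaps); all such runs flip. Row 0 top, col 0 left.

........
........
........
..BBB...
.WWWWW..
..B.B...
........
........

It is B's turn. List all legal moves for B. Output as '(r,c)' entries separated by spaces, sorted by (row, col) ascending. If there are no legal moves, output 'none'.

Answer: (3,0) (3,6) (5,0) (5,1) (5,3) (5,5) (5,6)

Derivation:
(3,0): flips 1 -> legal
(3,1): no bracket -> illegal
(3,5): no bracket -> illegal
(3,6): flips 1 -> legal
(4,0): no bracket -> illegal
(4,6): no bracket -> illegal
(5,0): flips 1 -> legal
(5,1): flips 1 -> legal
(5,3): flips 1 -> legal
(5,5): flips 1 -> legal
(5,6): flips 1 -> legal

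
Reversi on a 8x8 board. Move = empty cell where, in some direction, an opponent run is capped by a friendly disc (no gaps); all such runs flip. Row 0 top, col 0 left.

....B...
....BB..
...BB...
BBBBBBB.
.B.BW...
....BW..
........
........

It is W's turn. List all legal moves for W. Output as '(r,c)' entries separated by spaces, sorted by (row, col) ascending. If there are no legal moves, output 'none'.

Answer: (2,2) (2,6) (4,2) (5,3) (6,4)

Derivation:
(0,3): no bracket -> illegal
(0,5): no bracket -> illegal
(0,6): no bracket -> illegal
(1,2): no bracket -> illegal
(1,3): no bracket -> illegal
(1,6): no bracket -> illegal
(2,0): no bracket -> illegal
(2,1): no bracket -> illegal
(2,2): flips 1 -> legal
(2,5): no bracket -> illegal
(2,6): flips 1 -> legal
(2,7): no bracket -> illegal
(3,7): no bracket -> illegal
(4,0): no bracket -> illegal
(4,2): flips 1 -> legal
(4,5): no bracket -> illegal
(4,6): no bracket -> illegal
(4,7): no bracket -> illegal
(5,0): no bracket -> illegal
(5,1): no bracket -> illegal
(5,2): no bracket -> illegal
(5,3): flips 1 -> legal
(6,3): no bracket -> illegal
(6,4): flips 1 -> legal
(6,5): no bracket -> illegal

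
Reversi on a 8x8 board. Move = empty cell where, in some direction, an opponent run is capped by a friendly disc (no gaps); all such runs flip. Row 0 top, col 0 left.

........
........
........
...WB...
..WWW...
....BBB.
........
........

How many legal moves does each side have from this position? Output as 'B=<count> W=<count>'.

Answer: B=3 W=6

Derivation:
-- B to move --
(2,2): flips 2 -> legal
(2,3): no bracket -> illegal
(2,4): no bracket -> illegal
(3,1): no bracket -> illegal
(3,2): flips 2 -> legal
(3,5): no bracket -> illegal
(4,1): no bracket -> illegal
(4,5): no bracket -> illegal
(5,1): no bracket -> illegal
(5,2): flips 1 -> legal
(5,3): no bracket -> illegal
B mobility = 3
-- W to move --
(2,3): no bracket -> illegal
(2,4): flips 1 -> legal
(2,5): flips 1 -> legal
(3,5): flips 1 -> legal
(4,5): no bracket -> illegal
(4,6): no bracket -> illegal
(4,7): no bracket -> illegal
(5,3): no bracket -> illegal
(5,7): no bracket -> illegal
(6,3): no bracket -> illegal
(6,4): flips 1 -> legal
(6,5): flips 1 -> legal
(6,6): flips 1 -> legal
(6,7): no bracket -> illegal
W mobility = 6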